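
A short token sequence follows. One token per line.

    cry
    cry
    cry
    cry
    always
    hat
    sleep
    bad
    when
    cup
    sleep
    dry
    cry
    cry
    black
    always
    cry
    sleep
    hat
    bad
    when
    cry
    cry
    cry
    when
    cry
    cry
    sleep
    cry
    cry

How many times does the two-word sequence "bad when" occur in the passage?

Scanning the 29 overlapping bigram windows for "bad when":
  position 8–9: bad when
  position 20–21: bad when

2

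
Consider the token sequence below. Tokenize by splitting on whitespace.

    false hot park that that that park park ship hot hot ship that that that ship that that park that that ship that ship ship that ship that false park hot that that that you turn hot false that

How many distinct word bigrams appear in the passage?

39 tokens → 38 bigram windows in total.
Repeated bigrams (each contributes count−1 duplicates):
  that that: 8
  ship that: 5
  that ship: 4
  park that: 2
  that park: 2
16 duplicate windows → 38 − 16 = 22 distinct.

22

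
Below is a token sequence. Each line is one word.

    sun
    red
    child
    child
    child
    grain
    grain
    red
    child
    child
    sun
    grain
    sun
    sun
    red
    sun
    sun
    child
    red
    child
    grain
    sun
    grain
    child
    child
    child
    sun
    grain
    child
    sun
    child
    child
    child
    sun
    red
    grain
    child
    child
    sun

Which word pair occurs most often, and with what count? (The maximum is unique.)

Bigram frequencies (highest first):
  child child: 8
  child sun: 5
  sun red: 3
  red child: 3
  sun grain: 3
  grain child: 3
  … (9 more, each ≤ 2)

"child child", 8 times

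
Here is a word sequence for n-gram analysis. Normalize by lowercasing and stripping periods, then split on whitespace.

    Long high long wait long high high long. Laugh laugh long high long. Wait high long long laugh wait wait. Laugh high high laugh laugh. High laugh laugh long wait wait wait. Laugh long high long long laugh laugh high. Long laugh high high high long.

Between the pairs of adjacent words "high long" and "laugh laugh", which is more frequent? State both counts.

"high long": 7 occurrences
"laugh laugh": 4 occurrences

"high long" (7 vs 4)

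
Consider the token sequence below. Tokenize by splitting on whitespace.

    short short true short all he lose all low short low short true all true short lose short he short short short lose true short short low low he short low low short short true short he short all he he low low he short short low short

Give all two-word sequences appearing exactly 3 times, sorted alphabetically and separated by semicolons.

low low; short true

Bigram counts meeting the condition (exactly 3 times):
  low low: 3
  short true: 3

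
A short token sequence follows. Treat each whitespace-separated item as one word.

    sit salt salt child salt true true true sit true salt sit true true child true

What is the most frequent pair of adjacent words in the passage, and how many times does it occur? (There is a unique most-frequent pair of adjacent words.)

"true true", 3 times

Bigram frequencies (highest first):
  true true: 3
  sit true: 2
  sit salt: 1
  salt salt: 1
  salt child: 1
  child salt: 1
  … (6 more, each ≤ 1)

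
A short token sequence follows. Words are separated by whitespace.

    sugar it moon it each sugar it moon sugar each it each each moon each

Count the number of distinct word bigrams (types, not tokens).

15 tokens → 14 bigram windows in total.
Repeated bigrams (each contributes count−1 duplicates):
  it each: 2
  it moon: 2
  sugar it: 2
3 duplicate windows → 14 − 3 = 11 distinct.

11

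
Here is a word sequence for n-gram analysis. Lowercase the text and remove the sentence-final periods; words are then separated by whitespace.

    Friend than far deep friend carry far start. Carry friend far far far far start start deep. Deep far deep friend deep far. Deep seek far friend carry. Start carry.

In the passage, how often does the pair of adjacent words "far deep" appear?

Scanning the 29 overlapping bigram windows for "far deep":
  position 3–4: far deep
  position 19–20: far deep
  position 23–24: far deep

3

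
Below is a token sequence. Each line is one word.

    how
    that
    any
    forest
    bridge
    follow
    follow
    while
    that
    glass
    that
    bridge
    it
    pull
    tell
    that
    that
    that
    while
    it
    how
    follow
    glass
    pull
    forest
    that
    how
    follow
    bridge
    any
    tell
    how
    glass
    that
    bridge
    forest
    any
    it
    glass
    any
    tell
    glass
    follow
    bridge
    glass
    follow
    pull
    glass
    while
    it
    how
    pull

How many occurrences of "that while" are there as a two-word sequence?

Scanning the 51 overlapping bigram windows for "that while":
  position 18–19: that while

1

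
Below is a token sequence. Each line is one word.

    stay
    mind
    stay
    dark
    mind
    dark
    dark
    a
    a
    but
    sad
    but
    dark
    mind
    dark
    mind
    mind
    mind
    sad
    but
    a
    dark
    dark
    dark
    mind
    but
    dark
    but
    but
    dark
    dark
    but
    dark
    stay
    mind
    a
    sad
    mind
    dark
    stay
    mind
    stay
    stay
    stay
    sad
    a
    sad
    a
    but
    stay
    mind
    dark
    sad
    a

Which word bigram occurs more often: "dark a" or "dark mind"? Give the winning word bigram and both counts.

"dark mind" (4 vs 1)

"dark a": 1 occurrence
"dark mind": 4 occurrences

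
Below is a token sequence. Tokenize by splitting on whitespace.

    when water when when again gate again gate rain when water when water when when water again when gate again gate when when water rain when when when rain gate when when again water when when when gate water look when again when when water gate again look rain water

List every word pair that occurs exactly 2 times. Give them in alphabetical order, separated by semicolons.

Bigram counts meeting the condition (exactly 2 times):
  again when: 2
  gate when: 2
  rain when: 2
  when gate: 2

again when; gate when; rain when; when gate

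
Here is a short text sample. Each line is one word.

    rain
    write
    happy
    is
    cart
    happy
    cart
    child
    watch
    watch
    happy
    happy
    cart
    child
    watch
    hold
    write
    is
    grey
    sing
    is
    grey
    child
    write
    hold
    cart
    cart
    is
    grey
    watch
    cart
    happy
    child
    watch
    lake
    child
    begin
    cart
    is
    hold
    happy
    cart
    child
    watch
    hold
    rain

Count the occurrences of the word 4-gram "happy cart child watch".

3

Scanning the 43 overlapping 4-gram windows for "happy cart child watch":
  position 6–9: happy cart child watch
  position 12–15: happy cart child watch
  position 41–44: happy cart child watch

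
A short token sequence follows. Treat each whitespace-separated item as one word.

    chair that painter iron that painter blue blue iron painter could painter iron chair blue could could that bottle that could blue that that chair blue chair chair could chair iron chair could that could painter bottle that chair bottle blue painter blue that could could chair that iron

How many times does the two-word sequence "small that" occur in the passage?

Scanning the 48 overlapping bigram windows for "small that":
  (none found)

0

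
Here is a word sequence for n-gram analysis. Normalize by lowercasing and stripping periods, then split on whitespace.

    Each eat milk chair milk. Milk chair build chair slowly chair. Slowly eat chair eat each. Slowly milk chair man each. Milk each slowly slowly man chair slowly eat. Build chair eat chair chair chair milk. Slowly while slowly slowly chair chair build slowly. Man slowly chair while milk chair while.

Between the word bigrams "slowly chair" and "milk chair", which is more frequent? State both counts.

"milk chair" (4 vs 3)

"slowly chair": 3 occurrences
"milk chair": 4 occurrences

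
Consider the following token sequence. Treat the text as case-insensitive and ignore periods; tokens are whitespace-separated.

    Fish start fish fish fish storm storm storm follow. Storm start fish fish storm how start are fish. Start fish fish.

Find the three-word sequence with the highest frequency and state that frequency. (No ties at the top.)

"start fish fish", 3 times

Trigram frequencies (highest first):
  start fish fish: 3
  fish start fish: 2
  fish fish storm: 2
  fish fish fish: 1
  fish storm storm: 1
  storm storm storm: 1
  … (9 more, each ≤ 1)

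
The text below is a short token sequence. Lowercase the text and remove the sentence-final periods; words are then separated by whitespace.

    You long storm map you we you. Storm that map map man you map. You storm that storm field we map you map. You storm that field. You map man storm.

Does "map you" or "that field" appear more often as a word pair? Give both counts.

"map you": 4 occurrences
"that field": 1 occurrence

"map you" (4 vs 1)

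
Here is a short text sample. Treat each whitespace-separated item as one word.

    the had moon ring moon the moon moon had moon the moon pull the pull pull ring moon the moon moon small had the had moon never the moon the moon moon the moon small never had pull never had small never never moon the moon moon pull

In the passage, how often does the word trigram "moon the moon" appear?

6

Scanning the 46 overlapping trigram windows for "moon the moon":
  position 5–7: moon the moon
  position 10–12: moon the moon
  position 18–20: moon the moon
  position 29–31: moon the moon
  position 32–34: moon the moon
  position 44–46: moon the moon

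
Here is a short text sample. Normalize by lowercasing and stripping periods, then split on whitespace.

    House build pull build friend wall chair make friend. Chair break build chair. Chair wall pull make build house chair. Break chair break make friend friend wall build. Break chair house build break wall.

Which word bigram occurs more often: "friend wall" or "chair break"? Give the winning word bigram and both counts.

"friend wall": 2 occurrences
"chair break": 3 occurrences

"chair break" (3 vs 2)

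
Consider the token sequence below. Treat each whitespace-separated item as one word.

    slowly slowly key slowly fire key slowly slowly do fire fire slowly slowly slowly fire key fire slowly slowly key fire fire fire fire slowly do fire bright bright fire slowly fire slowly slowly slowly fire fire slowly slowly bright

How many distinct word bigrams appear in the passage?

40 tokens → 39 bigram windows in total.
Repeated bigrams (each contributes count−1 duplicates):
  slowly slowly: 8
  fire slowly: 6
  fire fire: 5
  slowly fire: 4
  do fire: 2
  fire key: 2
  key fire: 2
  key slowly: 2
  … (2 more repeated)
25 duplicate windows → 39 − 25 = 14 distinct.

14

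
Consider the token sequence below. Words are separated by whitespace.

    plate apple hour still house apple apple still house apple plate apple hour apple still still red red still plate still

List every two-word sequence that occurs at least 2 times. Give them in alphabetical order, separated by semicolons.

apple hour; apple still; house apple; plate apple; still house

Bigram counts meeting the condition (at least 2 times):
  apple hour: 2
  apple still: 2
  house apple: 2
  plate apple: 2
  still house: 2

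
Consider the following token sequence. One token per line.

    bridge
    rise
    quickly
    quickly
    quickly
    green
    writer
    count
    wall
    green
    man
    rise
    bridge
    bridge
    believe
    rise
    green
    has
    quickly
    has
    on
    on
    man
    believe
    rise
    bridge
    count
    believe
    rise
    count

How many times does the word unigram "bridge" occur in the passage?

4

Scanning the 30 tokens for "bridge":
  position 1: bridge
  position 13: bridge
  position 14: bridge
  position 26: bridge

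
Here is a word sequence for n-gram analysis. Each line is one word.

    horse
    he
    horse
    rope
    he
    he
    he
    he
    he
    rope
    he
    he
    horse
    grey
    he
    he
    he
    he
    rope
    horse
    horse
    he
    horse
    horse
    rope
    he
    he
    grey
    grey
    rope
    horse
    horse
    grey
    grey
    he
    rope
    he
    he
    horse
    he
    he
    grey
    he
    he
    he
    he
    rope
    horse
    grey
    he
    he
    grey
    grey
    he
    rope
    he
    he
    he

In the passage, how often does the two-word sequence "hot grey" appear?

Scanning the 57 overlapping bigram windows for "hot grey":
  (none found)

0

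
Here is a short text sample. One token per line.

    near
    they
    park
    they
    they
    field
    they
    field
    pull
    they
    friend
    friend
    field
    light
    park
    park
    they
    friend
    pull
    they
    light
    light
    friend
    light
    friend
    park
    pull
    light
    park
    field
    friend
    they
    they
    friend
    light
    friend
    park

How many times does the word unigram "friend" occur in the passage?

Scanning the 37 tokens for "friend":
  position 11: friend
  position 12: friend
  position 18: friend
  position 23: friend
  position 25: friend
  position 31: friend
  position 34: friend
  position 36: friend

8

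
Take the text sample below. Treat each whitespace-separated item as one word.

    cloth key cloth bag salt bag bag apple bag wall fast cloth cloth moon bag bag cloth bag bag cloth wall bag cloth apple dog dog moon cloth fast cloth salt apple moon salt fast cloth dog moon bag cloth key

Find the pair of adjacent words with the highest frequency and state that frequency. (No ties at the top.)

"bag cloth", 4 times

Bigram frequencies (highest first):
  bag cloth: 4
  bag bag: 3
  fast cloth: 3
  cloth key: 2
  cloth bag: 2
  moon bag: 2
  … (23 more, each ≤ 2)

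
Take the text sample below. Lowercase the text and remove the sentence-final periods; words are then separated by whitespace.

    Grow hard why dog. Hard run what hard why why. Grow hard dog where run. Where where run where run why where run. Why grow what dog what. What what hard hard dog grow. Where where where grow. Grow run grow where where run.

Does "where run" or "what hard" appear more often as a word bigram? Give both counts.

"where run" (5 vs 2)

"where run": 5 occurrences
"what hard": 2 occurrences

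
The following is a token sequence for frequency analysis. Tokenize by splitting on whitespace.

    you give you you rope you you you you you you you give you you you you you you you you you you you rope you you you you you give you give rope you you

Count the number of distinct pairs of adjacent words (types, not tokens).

36 tokens → 35 bigram windows in total.
Repeated bigrams (each contributes count−1 duplicates):
  you you: 22
  you give: 4
  give you: 3
  rope you: 3
  you rope: 2
29 duplicate windows → 35 − 29 = 6 distinct.

6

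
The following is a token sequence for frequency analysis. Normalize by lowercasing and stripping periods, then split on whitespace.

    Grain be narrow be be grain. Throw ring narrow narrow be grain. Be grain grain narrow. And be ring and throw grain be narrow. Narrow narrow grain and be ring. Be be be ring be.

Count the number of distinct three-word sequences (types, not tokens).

30

35 tokens → 33 trigram windows in total.
Repeated trigrams (each contributes count−1 duplicates):
  and be ring: 2
  be ring be: 2
  grain be narrow: 2
3 duplicate windows → 33 − 3 = 30 distinct.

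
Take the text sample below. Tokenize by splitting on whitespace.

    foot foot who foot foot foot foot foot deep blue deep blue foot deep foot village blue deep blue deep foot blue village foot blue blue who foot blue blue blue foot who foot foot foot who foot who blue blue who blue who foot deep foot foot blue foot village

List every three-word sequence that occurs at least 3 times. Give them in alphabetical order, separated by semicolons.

foot foot foot; foot who foot

Trigram counts meeting the condition (at least 3 times):
  foot foot foot: 4
  foot who foot: 3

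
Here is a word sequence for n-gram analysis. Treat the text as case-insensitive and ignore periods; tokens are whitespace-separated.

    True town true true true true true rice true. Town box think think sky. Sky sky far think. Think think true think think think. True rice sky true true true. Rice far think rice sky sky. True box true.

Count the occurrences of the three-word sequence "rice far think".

1

Scanning the 37 overlapping trigram windows for "rice far think":
  position 31–33: rice far think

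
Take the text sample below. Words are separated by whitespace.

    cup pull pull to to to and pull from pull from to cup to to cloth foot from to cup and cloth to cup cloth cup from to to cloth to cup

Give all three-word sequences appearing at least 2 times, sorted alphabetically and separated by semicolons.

Trigram counts meeting the condition (at least 2 times):
  cloth to cup: 2
  from to cup: 2
  to to cloth: 2

cloth to cup; from to cup; to to cloth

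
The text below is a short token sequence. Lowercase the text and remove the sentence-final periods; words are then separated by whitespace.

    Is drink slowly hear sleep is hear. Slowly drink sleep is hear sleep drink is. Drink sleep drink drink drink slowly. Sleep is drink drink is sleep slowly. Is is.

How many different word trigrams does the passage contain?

30 tokens → 28 trigram windows in total.
Repeated trigrams (each contributes count−1 duplicates):
  sleep is hear: 2
1 duplicate windows → 28 − 1 = 27 distinct.

27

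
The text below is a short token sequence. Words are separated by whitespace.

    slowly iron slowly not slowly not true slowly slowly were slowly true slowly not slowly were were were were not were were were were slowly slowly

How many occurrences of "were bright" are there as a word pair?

Scanning the 25 overlapping bigram windows for "were bright":
  (none found)

0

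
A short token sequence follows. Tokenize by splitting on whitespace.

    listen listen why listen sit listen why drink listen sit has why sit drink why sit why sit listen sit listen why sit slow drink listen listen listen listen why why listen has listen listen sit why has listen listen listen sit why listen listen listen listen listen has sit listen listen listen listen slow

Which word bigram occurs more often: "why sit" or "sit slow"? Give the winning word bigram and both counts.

"why sit" (4 vs 1)

"why sit": 4 occurrences
"sit slow": 1 occurrence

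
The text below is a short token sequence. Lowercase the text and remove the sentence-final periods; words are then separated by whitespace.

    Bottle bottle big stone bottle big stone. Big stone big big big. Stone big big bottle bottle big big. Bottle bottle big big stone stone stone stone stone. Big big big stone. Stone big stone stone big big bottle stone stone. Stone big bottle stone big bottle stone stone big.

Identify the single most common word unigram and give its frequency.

"big", 21 times

Unigram frequencies (highest first):
  big: 21
  stone: 19
  bottle: 10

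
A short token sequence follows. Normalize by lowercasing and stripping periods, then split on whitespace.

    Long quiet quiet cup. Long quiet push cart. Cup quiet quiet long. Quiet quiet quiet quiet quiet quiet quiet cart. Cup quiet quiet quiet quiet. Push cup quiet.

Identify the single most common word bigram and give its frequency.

Bigram frequencies (highest first):
  quiet quiet: 11
  long quiet: 3
  cup quiet: 3
  quiet push: 2
  cart cup: 2
  quiet cup: 1
  … (5 more, each ≤ 1)

"quiet quiet", 11 times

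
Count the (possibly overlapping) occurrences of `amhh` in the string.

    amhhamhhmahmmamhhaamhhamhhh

5

Sliding a length-4 window over the 27 characters (24 positions):
  position 1–4: amhh
  position 5–8: amhh
  position 14–17: amhh
  position 19–22: amhh
  position 23–26: amhh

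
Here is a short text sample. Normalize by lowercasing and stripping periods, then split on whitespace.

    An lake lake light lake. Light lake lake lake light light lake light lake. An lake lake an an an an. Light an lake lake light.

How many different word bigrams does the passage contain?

9

26 tokens → 25 bigram windows in total.
Repeated bigrams (each contributes count−1 duplicates):
  lake lake: 5
  lake light: 5
  light lake: 4
  an an: 3
  an lake: 3
  lake an: 2
16 duplicate windows → 25 − 16 = 9 distinct.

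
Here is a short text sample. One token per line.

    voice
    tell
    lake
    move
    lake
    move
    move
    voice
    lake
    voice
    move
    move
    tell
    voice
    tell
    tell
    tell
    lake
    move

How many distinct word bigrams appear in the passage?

19 tokens → 18 bigram windows in total.
Repeated bigrams (each contributes count−1 duplicates):
  lake move: 3
  move move: 2
  tell lake: 2
  tell tell: 2
  voice tell: 2
6 duplicate windows → 18 − 6 = 12 distinct.

12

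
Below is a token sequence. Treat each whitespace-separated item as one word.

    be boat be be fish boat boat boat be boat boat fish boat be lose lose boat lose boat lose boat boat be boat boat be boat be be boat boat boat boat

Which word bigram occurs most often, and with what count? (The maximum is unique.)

Bigram frequencies (highest first):
  boat boat: 8
  boat be: 6
  be boat: 5
  lose boat: 3
  be be: 2
  fish boat: 2
  … (5 more, each ≤ 2)

"boat boat", 8 times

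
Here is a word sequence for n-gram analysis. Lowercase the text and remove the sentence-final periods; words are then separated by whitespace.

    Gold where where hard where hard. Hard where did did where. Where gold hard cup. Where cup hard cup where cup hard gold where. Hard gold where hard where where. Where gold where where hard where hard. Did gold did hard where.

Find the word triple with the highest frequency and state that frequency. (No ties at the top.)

"where hard where", 3 times

Trigram frequencies (highest first):
  where hard where: 3
  gold where where: 2
  where where hard: 2
  hard where hard: 2
  where where gold: 2
  hard cup where: 2
  … (23 more, each ≤ 2)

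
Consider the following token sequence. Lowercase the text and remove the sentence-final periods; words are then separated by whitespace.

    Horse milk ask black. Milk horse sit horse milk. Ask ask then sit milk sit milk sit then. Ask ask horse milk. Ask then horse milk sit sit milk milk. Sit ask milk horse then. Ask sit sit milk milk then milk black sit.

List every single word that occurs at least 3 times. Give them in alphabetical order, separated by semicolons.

Unigram counts meeting the condition (at least 3 times):
  ask: 8
  horse: 6
  milk: 13
  sit: 10
  then: 5

ask; horse; milk; sit; then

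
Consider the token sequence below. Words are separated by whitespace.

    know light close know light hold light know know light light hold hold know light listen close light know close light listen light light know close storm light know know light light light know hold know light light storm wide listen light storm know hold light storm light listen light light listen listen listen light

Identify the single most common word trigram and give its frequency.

Trigram frequencies (highest first):
  know light light: 3
  light know know: 2
  know know light: 2
  hold know light: 2
  light know close: 2
  light listen light: 2
  … (38 more, each ≤ 2)

"know light light", 3 times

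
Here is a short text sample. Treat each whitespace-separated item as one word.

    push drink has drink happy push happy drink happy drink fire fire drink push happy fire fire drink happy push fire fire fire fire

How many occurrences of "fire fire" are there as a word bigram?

5

Scanning the 23 overlapping bigram windows for "fire fire":
  position 11–12: fire fire
  position 16–17: fire fire
  position 21–22: fire fire
  position 22–23: fire fire
  position 23–24: fire fire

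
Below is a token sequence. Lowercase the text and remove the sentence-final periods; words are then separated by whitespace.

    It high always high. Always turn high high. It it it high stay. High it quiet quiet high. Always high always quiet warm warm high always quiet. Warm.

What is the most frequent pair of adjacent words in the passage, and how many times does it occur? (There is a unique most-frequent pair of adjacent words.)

Bigram frequencies (highest first):
  high always: 5
  it high: 2
  always high: 2
  high it: 2
  it it: 2
  always quiet: 2
  … (11 more, each ≤ 2)

"high always", 5 times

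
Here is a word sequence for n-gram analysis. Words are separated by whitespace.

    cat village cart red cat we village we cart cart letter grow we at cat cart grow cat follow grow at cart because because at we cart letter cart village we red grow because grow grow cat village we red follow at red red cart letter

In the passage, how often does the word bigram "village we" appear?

Scanning the 45 overlapping bigram windows for "village we":
  position 7–8: village we
  position 30–31: village we
  position 38–39: village we

3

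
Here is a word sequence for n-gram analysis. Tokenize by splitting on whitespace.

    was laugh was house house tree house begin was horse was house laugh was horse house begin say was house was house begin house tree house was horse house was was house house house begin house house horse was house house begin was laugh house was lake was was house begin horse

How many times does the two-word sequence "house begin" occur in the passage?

Scanning the 51 overlapping bigram windows for "house begin":
  position 7–8: house begin
  position 16–17: house begin
  position 22–23: house begin
  position 34–35: house begin
  position 41–42: house begin
  position 50–51: house begin

6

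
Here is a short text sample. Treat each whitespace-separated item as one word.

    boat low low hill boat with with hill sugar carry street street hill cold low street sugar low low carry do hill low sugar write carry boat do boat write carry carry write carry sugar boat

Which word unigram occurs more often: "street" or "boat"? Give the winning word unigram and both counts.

"street": 3 occurrences
"boat": 5 occurrences

"boat" (5 vs 3)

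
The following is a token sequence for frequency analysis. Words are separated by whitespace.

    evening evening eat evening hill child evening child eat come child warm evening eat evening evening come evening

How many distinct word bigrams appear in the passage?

14

18 tokens → 17 bigram windows in total.
Repeated bigrams (each contributes count−1 duplicates):
  eat evening: 2
  evening eat: 2
  evening evening: 2
3 duplicate windows → 17 − 3 = 14 distinct.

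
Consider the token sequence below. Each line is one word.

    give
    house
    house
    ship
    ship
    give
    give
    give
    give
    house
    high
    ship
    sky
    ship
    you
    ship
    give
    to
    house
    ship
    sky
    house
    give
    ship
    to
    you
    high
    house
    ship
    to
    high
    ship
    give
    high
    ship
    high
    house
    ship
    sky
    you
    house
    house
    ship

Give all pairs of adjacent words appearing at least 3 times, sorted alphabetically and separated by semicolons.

Bigram counts meeting the condition (at least 3 times):
  give give: 3
  high ship: 3
  house ship: 5
  ship give: 3
  ship sky: 3

give give; high ship; house ship; ship give; ship sky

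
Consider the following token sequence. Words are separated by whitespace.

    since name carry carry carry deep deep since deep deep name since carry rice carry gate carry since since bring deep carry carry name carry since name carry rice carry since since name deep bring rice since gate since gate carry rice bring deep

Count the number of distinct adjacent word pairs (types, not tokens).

27

44 tokens → 43 bigram windows in total.
Repeated bigrams (each contributes count−1 duplicates):
  carry carry: 3
  carry rice: 3
  carry since: 3
  name carry: 3
  since name: 3
  bring deep: 2
  deep deep: 2
  gate carry: 2
  … (3 more repeated)
16 duplicate windows → 43 − 16 = 27 distinct.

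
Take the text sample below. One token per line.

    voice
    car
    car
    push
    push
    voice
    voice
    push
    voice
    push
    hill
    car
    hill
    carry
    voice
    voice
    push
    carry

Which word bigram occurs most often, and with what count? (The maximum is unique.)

"voice push", 3 times

Bigram frequencies (highest first):
  voice push: 3
  push voice: 2
  voice voice: 2
  voice car: 1
  car car: 1
  car push: 1
  … (7 more, each ≤ 1)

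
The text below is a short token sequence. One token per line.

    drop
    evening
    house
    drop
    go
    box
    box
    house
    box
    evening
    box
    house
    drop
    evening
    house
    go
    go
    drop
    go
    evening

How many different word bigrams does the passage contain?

14

20 tokens → 19 bigram windows in total.
Repeated bigrams (each contributes count−1 duplicates):
  box house: 2
  drop evening: 2
  drop go: 2
  evening house: 2
  house drop: 2
5 duplicate windows → 19 − 5 = 14 distinct.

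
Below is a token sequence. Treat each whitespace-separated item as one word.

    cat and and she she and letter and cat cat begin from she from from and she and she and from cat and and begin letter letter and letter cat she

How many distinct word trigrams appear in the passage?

27

31 tokens → 29 trigram windows in total.
Repeated trigrams (each contributes count−1 duplicates):
  and she and: 2
  cat and and: 2
2 duplicate windows → 29 − 2 = 27 distinct.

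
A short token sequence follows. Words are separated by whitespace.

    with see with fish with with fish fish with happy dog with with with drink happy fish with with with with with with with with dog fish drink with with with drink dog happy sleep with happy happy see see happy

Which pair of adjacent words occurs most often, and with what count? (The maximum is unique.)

"with with", 12 times

Bigram frequencies (highest first):
  with with: 12
  fish with: 3
  with fish: 2
  with happy: 2
  with drink: 2
  with see: 1
  … (18 more, each ≤ 1)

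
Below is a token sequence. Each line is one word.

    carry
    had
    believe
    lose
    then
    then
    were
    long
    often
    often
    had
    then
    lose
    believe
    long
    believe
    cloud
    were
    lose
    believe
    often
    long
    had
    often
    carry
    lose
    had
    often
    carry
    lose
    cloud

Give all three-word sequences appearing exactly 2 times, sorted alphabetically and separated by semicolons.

Trigram counts meeting the condition (exactly 2 times):
  had often carry: 2
  often carry lose: 2

had often carry; often carry lose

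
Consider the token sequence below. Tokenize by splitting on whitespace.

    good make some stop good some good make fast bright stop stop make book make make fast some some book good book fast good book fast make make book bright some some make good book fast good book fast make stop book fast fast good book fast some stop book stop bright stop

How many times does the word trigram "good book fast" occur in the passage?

Scanning the 51 overlapping trigram windows for "good book fast":
  position 21–23: good book fast
  position 24–26: good book fast
  position 34–36: good book fast
  position 37–39: good book fast
  position 45–47: good book fast

5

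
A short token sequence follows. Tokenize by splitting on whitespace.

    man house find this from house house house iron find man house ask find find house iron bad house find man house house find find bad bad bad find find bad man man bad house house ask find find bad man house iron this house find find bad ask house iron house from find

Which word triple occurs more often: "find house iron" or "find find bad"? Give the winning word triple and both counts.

"find find bad" (4 vs 1)

"find house iron": 1 occurrence
"find find bad": 4 occurrences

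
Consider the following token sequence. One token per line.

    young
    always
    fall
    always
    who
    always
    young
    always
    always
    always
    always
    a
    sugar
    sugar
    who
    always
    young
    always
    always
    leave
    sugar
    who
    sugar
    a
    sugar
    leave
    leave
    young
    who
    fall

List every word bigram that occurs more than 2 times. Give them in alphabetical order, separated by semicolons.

Bigram counts meeting the condition (more than 2 times):
  always always: 4
  young always: 3

always always; young always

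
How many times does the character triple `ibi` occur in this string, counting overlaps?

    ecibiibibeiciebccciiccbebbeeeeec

2

Sliding a length-3 window over the 32 characters (30 positions):
  position 3–5: ibi
  position 6–8: ibi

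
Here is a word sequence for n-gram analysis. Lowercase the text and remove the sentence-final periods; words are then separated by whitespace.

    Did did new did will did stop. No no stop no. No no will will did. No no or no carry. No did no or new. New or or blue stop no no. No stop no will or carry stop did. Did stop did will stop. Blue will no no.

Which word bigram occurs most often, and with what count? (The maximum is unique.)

Bigram frequencies (highest first):
  no no: 7
  stop no: 4
  did did: 2
  did will: 2
  will did: 2
  did stop: 2
  … (25 more, each ≤ 2)

"no no", 7 times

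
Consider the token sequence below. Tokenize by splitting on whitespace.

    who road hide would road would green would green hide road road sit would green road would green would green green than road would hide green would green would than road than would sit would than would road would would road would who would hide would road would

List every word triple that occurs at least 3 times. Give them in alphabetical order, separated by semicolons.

green would green; would green would; would road would

Trigram counts meeting the condition (at least 3 times):
  green would green: 3
  would green would: 3
  would road would: 4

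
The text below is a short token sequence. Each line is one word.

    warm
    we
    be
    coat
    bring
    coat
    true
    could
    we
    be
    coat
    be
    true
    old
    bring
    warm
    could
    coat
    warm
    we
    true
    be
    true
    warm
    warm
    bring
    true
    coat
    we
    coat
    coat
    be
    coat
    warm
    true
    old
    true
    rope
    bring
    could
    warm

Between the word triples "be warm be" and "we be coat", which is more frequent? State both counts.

"be warm be": 0 occurrences
"we be coat": 2 occurrences

"we be coat" (2 vs 0)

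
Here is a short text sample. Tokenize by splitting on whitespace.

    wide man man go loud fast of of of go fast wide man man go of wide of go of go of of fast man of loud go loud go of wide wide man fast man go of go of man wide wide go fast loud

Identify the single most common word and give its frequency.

"of", 12 times

Unigram frequencies (highest first):
  of: 12
  go: 10
  man: 8
  wide: 7
  fast: 5
  loud: 4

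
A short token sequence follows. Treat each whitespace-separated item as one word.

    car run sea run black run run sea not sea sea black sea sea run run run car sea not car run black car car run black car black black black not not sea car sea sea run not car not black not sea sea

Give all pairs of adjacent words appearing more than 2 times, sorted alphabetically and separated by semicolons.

car run; not sea; run black; run run; sea run; sea sea

Bigram counts meeting the condition (more than 2 times):
  car run: 3
  not sea: 3
  run black: 3
  run run: 3
  sea run: 3
  sea sea: 4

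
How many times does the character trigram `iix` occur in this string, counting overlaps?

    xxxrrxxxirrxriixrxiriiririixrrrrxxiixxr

3

Sliding a length-3 window over the 39 characters (37 positions):
  position 14–16: iix
  position 26–28: iix
  position 35–37: iix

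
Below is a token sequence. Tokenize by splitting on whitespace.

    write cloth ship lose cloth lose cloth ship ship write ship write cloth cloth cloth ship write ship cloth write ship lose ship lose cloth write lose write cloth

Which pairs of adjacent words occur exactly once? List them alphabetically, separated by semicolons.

cloth lose; lose ship; lose write; ship cloth; ship ship; write lose

Bigram counts meeting the condition (exactly once):
  cloth lose: 1
  lose ship: 1
  lose write: 1
  ship cloth: 1
  ship ship: 1
  write lose: 1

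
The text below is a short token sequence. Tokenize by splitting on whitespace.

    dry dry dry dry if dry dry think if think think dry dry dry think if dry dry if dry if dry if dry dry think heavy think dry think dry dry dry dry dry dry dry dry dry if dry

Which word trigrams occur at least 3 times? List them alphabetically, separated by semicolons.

Trigram counts meeting the condition (at least 3 times):
  dry dry dry: 10
  dry dry if: 3
  dry dry think: 3
  dry if dry: 5
  if dry dry: 3

dry dry dry; dry dry if; dry dry think; dry if dry; if dry dry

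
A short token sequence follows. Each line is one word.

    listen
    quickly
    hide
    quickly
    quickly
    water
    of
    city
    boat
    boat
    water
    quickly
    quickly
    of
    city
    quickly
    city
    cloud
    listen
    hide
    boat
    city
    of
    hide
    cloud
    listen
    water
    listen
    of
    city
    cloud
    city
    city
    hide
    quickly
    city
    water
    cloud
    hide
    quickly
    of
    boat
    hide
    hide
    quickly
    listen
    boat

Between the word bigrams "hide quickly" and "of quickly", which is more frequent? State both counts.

"hide quickly" (4 vs 0)

"hide quickly": 4 occurrences
"of quickly": 0 occurrences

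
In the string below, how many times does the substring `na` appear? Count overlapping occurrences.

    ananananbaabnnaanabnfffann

Sliding a length-2 window over the 26 characters (25 positions):
  position 2–3: na
  position 4–5: na
  position 6–7: na
  position 14–15: na
  position 17–18: na

5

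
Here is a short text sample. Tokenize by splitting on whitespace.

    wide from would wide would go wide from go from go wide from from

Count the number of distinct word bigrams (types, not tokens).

14 tokens → 13 bigram windows in total.
Repeated bigrams (each contributes count−1 duplicates):
  wide from: 3
  from go: 2
  go wide: 2
4 duplicate windows → 13 − 4 = 9 distinct.

9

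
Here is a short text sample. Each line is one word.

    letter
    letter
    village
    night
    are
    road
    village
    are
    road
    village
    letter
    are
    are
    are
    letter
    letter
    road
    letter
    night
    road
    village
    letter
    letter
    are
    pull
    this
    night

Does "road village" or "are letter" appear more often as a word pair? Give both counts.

"road village" (3 vs 1)

"road village": 3 occurrences
"are letter": 1 occurrence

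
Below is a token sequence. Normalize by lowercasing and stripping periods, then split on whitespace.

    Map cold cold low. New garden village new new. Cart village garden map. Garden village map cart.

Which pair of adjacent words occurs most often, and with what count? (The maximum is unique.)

Bigram frequencies (highest first):
  garden village: 2
  map cold: 1
  cold cold: 1
  cold low: 1
  low new: 1
  new garden: 1
  … (9 more, each ≤ 1)

"garden village", 2 times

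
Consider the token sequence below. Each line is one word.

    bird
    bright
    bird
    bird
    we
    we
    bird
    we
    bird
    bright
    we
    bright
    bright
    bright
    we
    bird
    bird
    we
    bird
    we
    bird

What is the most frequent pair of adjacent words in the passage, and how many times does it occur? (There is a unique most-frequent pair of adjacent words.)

"we bird", 5 times

Bigram frequencies (highest first):
  we bird: 5
  bird we: 4
  bird bright: 2
  bird bird: 2
  bright we: 2
  bright bright: 2
  … (3 more, each ≤ 1)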